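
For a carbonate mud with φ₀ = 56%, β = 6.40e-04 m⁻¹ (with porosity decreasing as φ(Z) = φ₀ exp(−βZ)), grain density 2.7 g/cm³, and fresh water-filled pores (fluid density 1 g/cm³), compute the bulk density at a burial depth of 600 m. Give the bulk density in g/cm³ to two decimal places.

Working in km (1 km = 1000 m; β in km⁻¹ = β in m⁻¹ × 1000):
Porosity at depth: φ = 0.56·exp(−0.64×0.6) = 0.56×0.6811 = 0.3814
Bulk density: ρ_b = (1−φ)ρ_g + φ·ρ_f = 0.6186×2.7 + 0.3814×1
       = 1.670 + 0.381 = 2.052 g/cm³

2.05 g/cm³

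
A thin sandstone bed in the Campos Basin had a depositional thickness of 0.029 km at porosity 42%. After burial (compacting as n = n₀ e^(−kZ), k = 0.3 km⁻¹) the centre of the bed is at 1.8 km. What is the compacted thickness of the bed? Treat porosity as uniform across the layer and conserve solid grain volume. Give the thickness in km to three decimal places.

0.022 km

Porosity at 1.8 km: n = 0.42·exp(−0.3×1.8) = 0.2448
Solid-volume conservation: h(1−n) = h₀(1−n₀) ⇒ h = h₀·(1−n₀)/(1−n)
h = 0.029 × (1 − 0.42)/(1 − 0.2448) = 0.029 × 0.7680 = 0.0223 km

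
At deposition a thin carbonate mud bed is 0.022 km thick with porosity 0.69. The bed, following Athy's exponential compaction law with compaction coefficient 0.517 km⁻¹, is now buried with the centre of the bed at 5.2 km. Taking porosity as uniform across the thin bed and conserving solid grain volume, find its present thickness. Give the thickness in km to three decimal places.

0.007 km

Porosity at 5.2 km: φ = 0.69·exp(−0.517×5.2) = 0.0469
Solid-volume conservation: h(1−φ) = h₀(1−φ₀) ⇒ h = h₀·(1−φ₀)/(1−φ)
h = 0.022 × (1 − 0.69)/(1 − 0.0469) = 0.022 × 0.3253 = 0.0072 km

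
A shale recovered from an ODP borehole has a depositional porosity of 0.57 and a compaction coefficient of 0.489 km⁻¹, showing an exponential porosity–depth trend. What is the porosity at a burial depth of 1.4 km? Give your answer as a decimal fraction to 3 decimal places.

n = n₀·exp(−k·Z) = 0.57 × exp(−0.489 × 1.4) = 0.57 × exp(−0.6846)
  = 0.57 × 0.5043 = 0.2874

0.287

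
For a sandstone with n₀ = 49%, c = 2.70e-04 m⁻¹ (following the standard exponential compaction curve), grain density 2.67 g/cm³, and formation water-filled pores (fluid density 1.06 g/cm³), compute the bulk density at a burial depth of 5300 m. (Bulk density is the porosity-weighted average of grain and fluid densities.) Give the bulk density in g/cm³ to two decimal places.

2.48 g/cm³

Working in km (1 km = 1000 m; c in km⁻¹ = c in m⁻¹ × 1000):
Porosity at depth: n = 0.49·exp(−0.27×5.3) = 0.49×0.2391 = 0.1171
Bulk density: ρ_b = (1−n)ρ_g + n·ρ_f = 0.8829×2.67 + 0.1171×1.06
       = 2.357 + 0.124 = 2.481 g/cm³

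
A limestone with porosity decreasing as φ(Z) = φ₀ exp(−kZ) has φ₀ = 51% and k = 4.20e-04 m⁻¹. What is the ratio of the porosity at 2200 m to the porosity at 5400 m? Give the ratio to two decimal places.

3.83

Working in km (1 km = 1000 m; k in km⁻¹ = k in m⁻¹ × 1000):
φ(Z₁)/φ(Z₂) = e^(−k·Z₁)/e^(−k·Z₂) = e^{k(Z₂−Z₁)}
= exp(0.42 × 3.2) = exp(1.344) = 3.8344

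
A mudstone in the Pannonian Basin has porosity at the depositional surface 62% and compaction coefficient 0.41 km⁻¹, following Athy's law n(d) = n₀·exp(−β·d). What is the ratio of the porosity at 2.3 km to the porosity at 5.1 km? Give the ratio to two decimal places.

3.15

n(d₁)/n(d₂) = e^(−β·d₁)/e^(−β·d₂) = e^{β(d₂−d₁)}
= exp(0.41 × 2.8) = exp(1.148) = 3.1519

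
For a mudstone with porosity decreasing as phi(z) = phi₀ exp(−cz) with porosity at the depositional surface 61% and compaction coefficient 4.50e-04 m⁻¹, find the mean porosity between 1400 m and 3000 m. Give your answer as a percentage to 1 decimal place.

Working in km (1 km = 1000 m; c in km⁻¹ = c in m⁻¹ × 1000):
⟨phi⟩ = (1/(z₂−z₁)) ∫ phi₀ e^(−cz) dz = phi₀·(e^(−c·z₁) − e^(−c·z₂)) / (c·(z₂−z₁))
e^(−0.45×1.4) = 0.5326; e^(−0.45×3) = 0.2592
⟨phi⟩ = 0.61 × (0.5326 − 0.2592) / (0.45 × 1.6) = 0.61 × 0.3797 = 0.2316

23.2%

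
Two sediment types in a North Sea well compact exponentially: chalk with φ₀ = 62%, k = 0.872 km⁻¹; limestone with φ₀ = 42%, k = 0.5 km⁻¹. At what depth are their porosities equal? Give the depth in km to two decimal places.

Set φ₀ₐ e^(−kₐZ) = φ₀ᵦ e^(−kᵦZ) ⇒ ln(φ₀ₐ/φ₀ᵦ) = (kₐ − kᵦ)·Z
Z = ln(0.62/0.42) / (0.872 − 0.5) = 0.3895 / 0.372 = 1.047 km

1.05 km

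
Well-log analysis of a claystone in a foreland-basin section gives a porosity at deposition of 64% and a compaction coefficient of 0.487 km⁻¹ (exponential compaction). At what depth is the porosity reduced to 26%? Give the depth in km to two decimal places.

Invert Athy's law: Z = ln(n₀/n) / c
Z = ln(0.64/0.26) / 0.487 = ln(2.462) / 0.487 = 0.9008 / 0.487 = 1.850 km

1.85 km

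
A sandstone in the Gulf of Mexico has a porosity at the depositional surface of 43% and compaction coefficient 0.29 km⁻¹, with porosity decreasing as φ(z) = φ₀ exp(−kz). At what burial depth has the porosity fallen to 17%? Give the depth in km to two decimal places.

Invert Athy's law: z = ln(φ₀/φ) / k
z = ln(0.43/0.17) / 0.29 = ln(2.529) / 0.29 = 0.9280 / 0.29 = 3.200 km

3.20 km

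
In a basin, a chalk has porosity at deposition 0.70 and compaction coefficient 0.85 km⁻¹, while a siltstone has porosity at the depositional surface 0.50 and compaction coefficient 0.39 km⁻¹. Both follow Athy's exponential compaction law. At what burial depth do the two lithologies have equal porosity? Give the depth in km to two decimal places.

Set phi₀ₐ e^(−cₐd) = phi₀ᵦ e^(−cᵦd) ⇒ ln(phi₀ₐ/phi₀ᵦ) = (cₐ − cᵦ)·d
d = ln(0.7/0.5) / (0.85 − 0.39) = 0.3365 / 0.46 = 0.731 km

0.73 km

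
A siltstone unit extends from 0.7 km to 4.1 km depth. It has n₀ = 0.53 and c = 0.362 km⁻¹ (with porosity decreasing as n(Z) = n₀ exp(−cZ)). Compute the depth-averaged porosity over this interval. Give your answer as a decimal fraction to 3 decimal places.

0.237

⟨n⟩ = (1/(Z₂−Z₁)) ∫ n₀ e^(−cZ) dZ = n₀·(e^(−c·Z₁) − e^(−c·Z₂)) / (c·(Z₂−Z₁))
e^(−0.362×0.7) = 0.7762; e^(−0.362×4.1) = 0.2267
⟨n⟩ = 0.53 × (0.7762 − 0.2267) / (0.362 × 3.4) = 0.53 × 0.4464 = 0.2366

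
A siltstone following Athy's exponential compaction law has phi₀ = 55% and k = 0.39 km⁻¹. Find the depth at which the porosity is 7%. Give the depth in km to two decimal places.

Invert Athy's law: z = ln(phi₀/phi) / k
z = ln(0.55/0.07) / 0.39 = ln(7.857) / 0.39 = 2.0614 / 0.39 = 5.286 km

5.29 km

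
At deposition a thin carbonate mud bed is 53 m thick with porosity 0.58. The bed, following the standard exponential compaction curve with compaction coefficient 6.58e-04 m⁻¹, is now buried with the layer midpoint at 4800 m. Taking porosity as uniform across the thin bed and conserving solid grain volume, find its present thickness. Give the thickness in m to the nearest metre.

Working in km (1 km = 1000 m; β in km⁻¹ = β in m⁻¹ × 1000):
Porosity at 4.8 km: n = 0.58·exp(−0.658×4.8) = 0.0246
Solid-volume conservation: h(1−n) = h₀(1−n₀) ⇒ h = h₀·(1−n₀)/(1−n)
h = 0.053 × (1 − 0.58)/(1 − 0.0246) = 0.053 × 0.4306 = 0.0228 km

23 m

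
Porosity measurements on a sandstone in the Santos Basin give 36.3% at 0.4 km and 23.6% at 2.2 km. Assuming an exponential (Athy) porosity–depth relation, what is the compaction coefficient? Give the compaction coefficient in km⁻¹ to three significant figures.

0.239 km⁻¹

Athy: n(d) = n₀ e^(−βd) ⇒ n₁/n₂ = e^{β(d₂−d₁)} ⇒ β = ln(n₁/n₂)/(d₂−d₁)
β = ln(0.363/0.236) / (2.2 − 0.4) = ln(1.538) / 1.8 = 0.4306 / 1.8 = 0.2392 km⁻¹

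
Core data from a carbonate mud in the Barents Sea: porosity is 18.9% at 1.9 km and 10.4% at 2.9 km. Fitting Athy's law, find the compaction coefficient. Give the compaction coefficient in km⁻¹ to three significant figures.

0.597 km⁻¹

Athy: phi(d) = phi₀ e^(−βd) ⇒ phi₁/phi₂ = e^{β(d₂−d₁)} ⇒ β = ln(phi₁/phi₂)/(d₂−d₁)
β = ln(0.189/0.104) / (2.9 − 1.9) = ln(1.817) / 1 = 0.5974 / 1 = 0.5974 km⁻¹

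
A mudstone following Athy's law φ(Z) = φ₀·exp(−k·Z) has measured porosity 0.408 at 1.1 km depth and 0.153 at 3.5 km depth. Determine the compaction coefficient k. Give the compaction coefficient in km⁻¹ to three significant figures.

Athy: φ(Z) = φ₀ e^(−kZ) ⇒ φ₁/φ₂ = e^{k(Z₂−Z₁)} ⇒ k = ln(φ₁/φ₂)/(Z₂−Z₁)
k = ln(0.408/0.153) / (3.5 − 1.1) = ln(2.667) / 2.4 = 0.9808 / 2.4 = 0.4087 km⁻¹

0.409 km⁻¹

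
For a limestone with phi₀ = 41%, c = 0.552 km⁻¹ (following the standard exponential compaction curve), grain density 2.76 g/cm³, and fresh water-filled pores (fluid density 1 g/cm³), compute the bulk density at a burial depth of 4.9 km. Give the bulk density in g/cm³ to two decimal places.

2.71 g/cm³

Porosity at depth: phi = 0.41·exp(−0.552×4.9) = 0.41×0.0669 = 0.0274
Bulk density: ρ_b = (1−phi)ρ_g + phi·ρ_f = 0.9726×2.76 + 0.0274×1
       = 2.684 + 0.027 = 2.712 g/cm³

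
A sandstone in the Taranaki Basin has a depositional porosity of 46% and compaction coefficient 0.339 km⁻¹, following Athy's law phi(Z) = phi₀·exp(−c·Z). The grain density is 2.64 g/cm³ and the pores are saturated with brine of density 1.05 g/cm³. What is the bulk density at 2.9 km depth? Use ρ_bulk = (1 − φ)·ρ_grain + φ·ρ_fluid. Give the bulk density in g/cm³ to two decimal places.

2.37 g/cm³

Porosity at depth: phi = 0.46·exp(−0.339×2.9) = 0.46×0.3741 = 0.1721
Bulk density: ρ_b = (1−phi)ρ_g + phi·ρ_f = 0.8279×2.64 + 0.1721×1.05
       = 2.186 + 0.181 = 2.366 g/cm³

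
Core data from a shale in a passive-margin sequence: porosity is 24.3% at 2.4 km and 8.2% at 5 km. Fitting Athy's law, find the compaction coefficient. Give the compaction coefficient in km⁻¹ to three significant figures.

0.418 km⁻¹

Athy: n(z) = n₀ e^(−βz) ⇒ n₁/n₂ = e^{β(z₂−z₁)} ⇒ β = ln(n₁/n₂)/(z₂−z₁)
β = ln(0.243/0.082) / (5 − 2.4) = ln(2.963) / 2.6 = 1.0863 / 2.6 = 0.4178 km⁻¹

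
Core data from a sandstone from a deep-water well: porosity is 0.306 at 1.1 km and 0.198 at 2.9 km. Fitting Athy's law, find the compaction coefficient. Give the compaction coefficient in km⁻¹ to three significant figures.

0.242 km⁻¹

Athy: phi(Z) = phi₀ e^(−βZ) ⇒ phi₁/phi₂ = e^{β(Z₂−Z₁)} ⇒ β = ln(phi₁/phi₂)/(Z₂−Z₁)
β = ln(0.306/0.198) / (2.9 − 1.1) = ln(1.545) / 1.8 = 0.4353 / 1.8 = 0.2418 km⁻¹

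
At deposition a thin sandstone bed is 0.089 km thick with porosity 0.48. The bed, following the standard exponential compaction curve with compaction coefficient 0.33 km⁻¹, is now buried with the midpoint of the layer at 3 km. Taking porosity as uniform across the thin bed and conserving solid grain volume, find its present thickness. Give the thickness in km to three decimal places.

0.056 km

Porosity at 3 km: phi = 0.48·exp(−0.33×3) = 0.1784
Solid-volume conservation: h(1−phi) = h₀(1−phi₀) ⇒ h = h₀·(1−phi₀)/(1−phi)
h = 0.089 × (1 − 0.48)/(1 − 0.1784) = 0.089 × 0.6329 = 0.0563 km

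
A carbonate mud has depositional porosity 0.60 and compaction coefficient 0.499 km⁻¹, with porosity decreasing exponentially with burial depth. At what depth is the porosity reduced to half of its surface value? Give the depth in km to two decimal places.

φ/φ₀ = 1/2 ⇒ exp(−β·z) = 1/2 ⇒ z = ln(2) / β
z = 0.6931 / 0.499 = 1.389 km

1.39 km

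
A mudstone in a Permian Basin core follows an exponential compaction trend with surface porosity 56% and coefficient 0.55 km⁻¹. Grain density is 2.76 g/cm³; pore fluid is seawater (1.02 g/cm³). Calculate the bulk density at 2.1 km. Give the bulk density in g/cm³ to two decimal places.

Porosity at depth: φ = 0.56·exp(−0.55×2.1) = 0.56×0.3151 = 0.1764
Bulk density: ρ_b = (1−φ)ρ_g + φ·ρ_f = 0.8236×2.76 + 0.1764×1.02
       = 2.273 + 0.180 = 2.453 g/cm³

2.45 g/cm³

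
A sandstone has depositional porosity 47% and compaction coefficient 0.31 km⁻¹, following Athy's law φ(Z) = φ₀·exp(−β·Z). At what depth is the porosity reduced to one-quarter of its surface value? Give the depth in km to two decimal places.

φ/φ₀ = 1/4 ⇒ exp(−β·Z) = 1/4 ⇒ Z = ln(4) / β
Z = 1.3863 / 0.31 = 4.472 km

4.47 km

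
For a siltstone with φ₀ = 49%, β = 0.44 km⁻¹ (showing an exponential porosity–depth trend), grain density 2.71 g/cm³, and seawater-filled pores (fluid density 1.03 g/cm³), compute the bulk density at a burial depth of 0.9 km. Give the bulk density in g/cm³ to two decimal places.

Porosity at depth: φ = 0.49·exp(−0.44×0.9) = 0.49×0.6730 = 0.3298
Bulk density: ρ_b = (1−φ)ρ_g + φ·ρ_f = 0.6702×2.71 + 0.3298×1.03
       = 1.816 + 0.340 = 2.156 g/cm³

2.16 g/cm³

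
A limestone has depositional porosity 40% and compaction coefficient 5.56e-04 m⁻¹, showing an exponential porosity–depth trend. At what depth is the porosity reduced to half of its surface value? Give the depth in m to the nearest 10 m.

1250 m

Working in km (1 km = 1000 m; k in km⁻¹ = k in m⁻¹ × 1000):
φ/φ₀ = 1/2 ⇒ exp(−k·d) = 1/2 ⇒ d = ln(2) / k
d = 0.6931 / 0.556 = 1.247 km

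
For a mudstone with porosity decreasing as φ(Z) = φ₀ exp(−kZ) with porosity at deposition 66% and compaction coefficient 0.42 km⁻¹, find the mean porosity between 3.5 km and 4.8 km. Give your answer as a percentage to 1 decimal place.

11.7%

⟨φ⟩ = (1/(Z₂−Z₁)) ∫ φ₀ e^(−kZ) dZ = φ₀·(e^(−k·Z₁) − e^(−k·Z₂)) / (k·(Z₂−Z₁))
e^(−0.42×3.5) = 0.2299; e^(−0.42×4.8) = 0.1332
⟨φ⟩ = 0.66 × (0.2299 − 0.1332) / (0.42 × 1.3) = 0.66 × 0.1772 = 0.1169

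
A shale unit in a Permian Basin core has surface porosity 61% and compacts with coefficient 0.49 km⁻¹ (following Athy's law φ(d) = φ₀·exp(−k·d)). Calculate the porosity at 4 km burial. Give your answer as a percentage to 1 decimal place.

φ = φ₀·exp(−k·d) = 0.61 × exp(−0.49 × 4) = 0.61 × exp(−1.96)
  = 0.61 × 0.1409 = 0.0859

8.6%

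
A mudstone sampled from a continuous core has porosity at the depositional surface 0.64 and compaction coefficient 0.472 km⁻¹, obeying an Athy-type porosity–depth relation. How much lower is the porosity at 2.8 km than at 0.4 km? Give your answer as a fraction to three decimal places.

n(0.4) = 0.64·e^(−0.472×0.4) = 0.5299
n(2.8) = 0.64·e^(−0.472×2.8) = 0.1707
Δn = 0.5299 − 0.1707 = 0.3592

0.359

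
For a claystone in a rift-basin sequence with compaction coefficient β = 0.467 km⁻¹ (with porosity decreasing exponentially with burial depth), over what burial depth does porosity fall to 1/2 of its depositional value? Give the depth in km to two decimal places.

phi/phi₀ = 1/2 ⇒ exp(−β·d) = 1/2 ⇒ d = ln(2) / β
d = 0.6931 / 0.467 = 1.484 km

1.48 km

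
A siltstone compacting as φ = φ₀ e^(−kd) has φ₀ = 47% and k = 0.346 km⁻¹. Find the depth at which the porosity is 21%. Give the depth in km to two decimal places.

2.33 km

Invert Athy's law: d = ln(φ₀/φ) / k
d = ln(0.47/0.21) / 0.346 = ln(2.238) / 0.346 = 0.8056 / 0.346 = 2.328 km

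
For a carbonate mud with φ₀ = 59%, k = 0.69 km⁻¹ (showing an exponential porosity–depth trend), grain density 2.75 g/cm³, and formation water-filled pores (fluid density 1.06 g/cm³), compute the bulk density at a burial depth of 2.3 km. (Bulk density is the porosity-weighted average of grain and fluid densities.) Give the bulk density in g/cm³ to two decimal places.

Porosity at depth: φ = 0.59·exp(−0.69×2.3) = 0.59×0.2045 = 0.1207
Bulk density: ρ_b = (1−φ)ρ_g + φ·ρ_f = 0.8793×2.75 + 0.1207×1.06
       = 2.418 + 0.128 = 2.546 g/cm³

2.55 g/cm³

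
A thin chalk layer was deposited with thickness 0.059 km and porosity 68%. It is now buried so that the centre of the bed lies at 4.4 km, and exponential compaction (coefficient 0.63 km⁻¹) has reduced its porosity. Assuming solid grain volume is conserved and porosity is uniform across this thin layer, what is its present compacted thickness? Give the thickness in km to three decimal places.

Porosity at 4.4 km: phi = 0.68·exp(−0.63×4.4) = 0.0425
Solid-volume conservation: h(1−phi) = h₀(1−phi₀) ⇒ h = h₀·(1−phi₀)/(1−phi)
h = 0.059 × (1 − 0.68)/(1 − 0.0425) = 0.059 × 0.3342 = 0.0197 km

0.020 km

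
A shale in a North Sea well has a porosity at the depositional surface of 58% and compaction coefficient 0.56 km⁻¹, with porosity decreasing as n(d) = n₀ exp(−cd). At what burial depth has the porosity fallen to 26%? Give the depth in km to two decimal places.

1.43 km

Invert Athy's law: d = ln(n₀/n) / c
d = ln(0.58/0.26) / 0.56 = ln(2.231) / 0.56 = 0.8023 / 0.56 = 1.433 km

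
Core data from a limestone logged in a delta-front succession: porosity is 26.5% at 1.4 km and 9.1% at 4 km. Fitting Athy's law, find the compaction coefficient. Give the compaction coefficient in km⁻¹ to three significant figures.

Athy: n(d) = n₀ e^(−cd) ⇒ n₁/n₂ = e^{c(d₂−d₁)} ⇒ c = ln(n₁/n₂)/(d₂−d₁)
c = ln(0.265/0.091) / (4 − 1.4) = ln(2.912) / 2.6 = 1.0689 / 2.6 = 0.4111 km⁻¹

0.411 km⁻¹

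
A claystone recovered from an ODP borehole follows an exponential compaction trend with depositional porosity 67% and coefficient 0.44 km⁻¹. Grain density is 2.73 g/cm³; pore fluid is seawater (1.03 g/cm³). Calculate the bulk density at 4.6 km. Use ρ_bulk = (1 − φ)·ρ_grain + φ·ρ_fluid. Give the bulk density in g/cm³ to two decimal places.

2.58 g/cm³

Porosity at depth: n = 0.67·exp(−0.44×4.6) = 0.67×0.1321 = 0.0885
Bulk density: ρ_b = (1−n)ρ_g + n·ρ_f = 0.9115×2.73 + 0.0885×1.03
       = 2.488 + 0.091 = 2.580 g/cm³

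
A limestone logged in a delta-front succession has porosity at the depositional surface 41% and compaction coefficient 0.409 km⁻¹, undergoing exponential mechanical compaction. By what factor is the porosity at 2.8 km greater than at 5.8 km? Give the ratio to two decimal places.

3.41

φ(Z₁)/φ(Z₂) = e^(−k·Z₁)/e^(−k·Z₂) = e^{k(Z₂−Z₁)}
= exp(0.409 × 3) = exp(1.227) = 3.4110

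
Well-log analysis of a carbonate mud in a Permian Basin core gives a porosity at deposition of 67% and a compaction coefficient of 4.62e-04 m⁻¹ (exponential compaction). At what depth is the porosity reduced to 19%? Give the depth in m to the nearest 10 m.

Working in km (1 km = 1000 m; c in km⁻¹ = c in m⁻¹ × 1000):
Invert Athy's law: Z = ln(n₀/n) / c
Z = ln(0.67/0.19) / 0.462 = ln(3.526) / 0.462 = 1.2603 / 0.462 = 2.728 km

2730 m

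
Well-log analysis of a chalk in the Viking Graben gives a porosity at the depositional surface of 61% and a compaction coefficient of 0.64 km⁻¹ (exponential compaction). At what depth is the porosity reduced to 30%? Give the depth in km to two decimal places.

Invert Athy's law: Z = ln(φ₀/φ) / c
Z = ln(0.61/0.3) / 0.64 = ln(2.033) / 0.64 = 0.7097 / 0.64 = 1.109 km

1.11 km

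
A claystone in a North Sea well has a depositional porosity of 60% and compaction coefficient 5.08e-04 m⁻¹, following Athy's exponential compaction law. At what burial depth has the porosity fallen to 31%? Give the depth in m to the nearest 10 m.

Working in km (1 km = 1000 m; c in km⁻¹ = c in m⁻¹ × 1000):
Invert Athy's law: Z = ln(n₀/n) / c
Z = ln(0.6/0.31) / 0.508 = ln(1.935) / 0.508 = 0.6604 / 0.508 = 1.300 km

1300 m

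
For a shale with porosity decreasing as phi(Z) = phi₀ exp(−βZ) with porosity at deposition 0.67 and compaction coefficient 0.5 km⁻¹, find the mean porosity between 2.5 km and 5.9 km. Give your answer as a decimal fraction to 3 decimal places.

⟨phi⟩ = (1/(Z₂−Z₁)) ∫ phi₀ e^(−βZ) dZ = phi₀·(e^(−β·Z₁) − e^(−β·Z₂)) / (β·(Z₂−Z₁))
e^(−0.5×2.5) = 0.2865; e^(−0.5×5.9) = 0.0523
⟨phi⟩ = 0.67 × (0.2865 − 0.0523) / (0.5 × 3.4) = 0.67 × 0.1377 = 0.0923

0.092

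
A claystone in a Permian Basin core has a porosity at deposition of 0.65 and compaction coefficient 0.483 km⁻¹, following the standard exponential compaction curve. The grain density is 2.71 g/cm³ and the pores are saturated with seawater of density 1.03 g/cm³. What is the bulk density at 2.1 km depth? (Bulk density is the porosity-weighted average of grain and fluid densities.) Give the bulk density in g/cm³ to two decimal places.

Porosity at depth: phi = 0.65·exp(−0.483×2.1) = 0.65×0.3627 = 0.2357
Bulk density: ρ_b = (1−phi)ρ_g + phi·ρ_f = 0.7643×2.71 + 0.2357×1.03
       = 2.071 + 0.243 = 2.314 g/cm³

2.31 g/cm³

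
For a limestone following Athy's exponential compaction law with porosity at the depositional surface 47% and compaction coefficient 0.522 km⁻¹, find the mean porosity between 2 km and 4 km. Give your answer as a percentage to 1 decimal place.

10.3%

⟨n⟩ = (1/(Z₂−Z₁)) ∫ n₀ e^(−cZ) dZ = n₀·(e^(−c·Z₁) − e^(−c·Z₂)) / (c·(Z₂−Z₁))
e^(−0.522×2) = 0.3520; e^(−0.522×4) = 0.1239
⟨n⟩ = 0.47 × (0.3520 − 0.1239) / (0.522 × 2) = 0.47 × 0.2185 = 0.1027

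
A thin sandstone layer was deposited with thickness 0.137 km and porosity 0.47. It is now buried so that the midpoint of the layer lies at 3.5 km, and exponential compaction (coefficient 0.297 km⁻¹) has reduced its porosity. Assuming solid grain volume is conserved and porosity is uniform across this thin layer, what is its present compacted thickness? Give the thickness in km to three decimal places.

0.087 km

Porosity at 3.5 km: φ = 0.47·exp(−0.297×3.5) = 0.1662
Solid-volume conservation: h(1−φ) = h₀(1−φ₀) ⇒ h = h₀·(1−φ₀)/(1−φ)
h = 0.137 × (1 − 0.47)/(1 − 0.1662) = 0.137 × 0.6356 = 0.0871 km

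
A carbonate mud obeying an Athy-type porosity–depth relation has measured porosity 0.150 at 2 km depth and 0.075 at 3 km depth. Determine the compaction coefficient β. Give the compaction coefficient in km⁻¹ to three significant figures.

0.693 km⁻¹

Athy: n(Z) = n₀ e^(−βZ) ⇒ n₁/n₂ = e^{β(Z₂−Z₁)} ⇒ β = ln(n₁/n₂)/(Z₂−Z₁)
β = ln(0.15/0.075) / (3 − 2) = ln(2) / 1 = 0.6931 / 1 = 0.6931 km⁻¹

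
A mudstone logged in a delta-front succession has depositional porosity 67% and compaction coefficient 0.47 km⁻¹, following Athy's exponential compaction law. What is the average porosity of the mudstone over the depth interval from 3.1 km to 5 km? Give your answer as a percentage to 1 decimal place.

⟨phi⟩ = (1/(d₂−d₁)) ∫ phi₀ e^(−kd) dd = phi₀·(e^(−k·d₁) − e^(−k·d₂)) / (k·(d₂−d₁))
e^(−0.47×3.1) = 0.2329; e^(−0.47×5) = 0.0954
⟨phi⟩ = 0.67 × (0.2329 − 0.0954) / (0.47 × 1.9) = 0.67 × 0.1540 = 0.1032

10.3%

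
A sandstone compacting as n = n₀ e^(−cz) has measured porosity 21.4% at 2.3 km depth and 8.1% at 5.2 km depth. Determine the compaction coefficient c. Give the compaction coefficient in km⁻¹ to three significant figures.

Athy: n(z) = n₀ e^(−cz) ⇒ n₁/n₂ = e^{c(z₂−z₁)} ⇒ c = ln(n₁/n₂)/(z₂−z₁)
c = ln(0.214/0.081) / (5.2 − 2.3) = ln(2.642) / 2.9 = 0.9715 / 2.9 = 0.335 km⁻¹

0.335 km⁻¹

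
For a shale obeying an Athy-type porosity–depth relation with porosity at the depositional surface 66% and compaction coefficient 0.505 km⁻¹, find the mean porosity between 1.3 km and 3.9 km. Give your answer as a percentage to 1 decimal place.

⟨φ⟩ = (1/(d₂−d₁)) ∫ φ₀ e^(−cd) dd = φ₀·(e^(−c·d₁) − e^(−c·d₂)) / (c·(d₂−d₁))
e^(−0.505×1.3) = 0.5187; e^(−0.505×3.9) = 0.1395
⟨φ⟩ = 0.66 × (0.5187 − 0.1395) / (0.505 × 2.6) = 0.66 × 0.2888 = 0.1906

19.1%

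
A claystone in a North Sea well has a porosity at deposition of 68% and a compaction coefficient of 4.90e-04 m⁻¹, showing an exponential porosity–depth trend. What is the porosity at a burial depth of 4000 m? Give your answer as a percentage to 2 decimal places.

Working in km (1 km = 1000 m; β in km⁻¹ = β in m⁻¹ × 1000):
phi = phi₀·exp(−β·d) = 0.68 × exp(−0.49 × 4) = 0.68 × exp(−1.96)
  = 0.68 × 0.1409 = 0.0958

9.58%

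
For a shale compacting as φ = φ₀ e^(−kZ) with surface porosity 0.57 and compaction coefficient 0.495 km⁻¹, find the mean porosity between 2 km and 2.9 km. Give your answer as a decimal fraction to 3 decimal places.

0.171

⟨φ⟩ = (1/(Z₂−Z₁)) ∫ φ₀ e^(−kZ) dZ = φ₀·(e^(−k·Z₁) − e^(−k·Z₂)) / (k·(Z₂−Z₁))
e^(−0.495×2) = 0.3716; e^(−0.495×2.9) = 0.2380
⟨φ⟩ = 0.57 × (0.3716 − 0.2380) / (0.495 × 0.9) = 0.57 × 0.2998 = 0.1709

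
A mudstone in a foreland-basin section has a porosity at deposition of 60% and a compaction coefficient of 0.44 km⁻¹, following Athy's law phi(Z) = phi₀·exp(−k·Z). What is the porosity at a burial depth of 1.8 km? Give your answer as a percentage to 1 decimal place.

phi = phi₀·exp(−k·Z) = 0.6 × exp(−0.44 × 1.8) = 0.6 × exp(−0.792)
  = 0.6 × 0.4529 = 0.2718

27.2%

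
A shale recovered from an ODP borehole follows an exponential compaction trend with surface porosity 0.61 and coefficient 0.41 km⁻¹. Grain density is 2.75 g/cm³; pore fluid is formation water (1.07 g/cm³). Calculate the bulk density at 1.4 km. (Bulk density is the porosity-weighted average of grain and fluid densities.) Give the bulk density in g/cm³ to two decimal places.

Porosity at depth: φ = 0.61·exp(−0.41×1.4) = 0.61×0.5633 = 0.3436
Bulk density: ρ_b = (1−φ)ρ_g + φ·ρ_f = 0.6564×2.75 + 0.3436×1.07
       = 1.805 + 0.368 = 2.173 g/cm³

2.17 g/cm³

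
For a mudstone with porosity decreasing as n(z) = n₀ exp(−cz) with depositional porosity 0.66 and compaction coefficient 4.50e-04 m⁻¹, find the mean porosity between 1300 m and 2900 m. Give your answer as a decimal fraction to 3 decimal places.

Working in km (1 km = 1000 m; c in km⁻¹ = c in m⁻¹ × 1000):
⟨n⟩ = (1/(z₂−z₁)) ∫ n₀ e^(−cz) dz = n₀·(e^(−c·z₁) − e^(−c·z₂)) / (c·(z₂−z₁))
e^(−0.45×1.3) = 0.5571; e^(−0.45×2.9) = 0.2712
⟨n⟩ = 0.66 × (0.5571 − 0.2712) / (0.45 × 1.6) = 0.66 × 0.3971 = 0.2621

0.262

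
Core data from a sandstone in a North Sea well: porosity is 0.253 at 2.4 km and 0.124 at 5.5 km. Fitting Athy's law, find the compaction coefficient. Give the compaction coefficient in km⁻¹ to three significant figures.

0.230 km⁻¹

Athy: phi(Z) = phi₀ e^(−βZ) ⇒ phi₁/phi₂ = e^{β(Z₂−Z₁)} ⇒ β = ln(phi₁/phi₂)/(Z₂−Z₁)
β = ln(0.253/0.124) / (5.5 − 2.4) = ln(2.04) / 3.1 = 0.7131 / 3.1 = 0.23 km⁻¹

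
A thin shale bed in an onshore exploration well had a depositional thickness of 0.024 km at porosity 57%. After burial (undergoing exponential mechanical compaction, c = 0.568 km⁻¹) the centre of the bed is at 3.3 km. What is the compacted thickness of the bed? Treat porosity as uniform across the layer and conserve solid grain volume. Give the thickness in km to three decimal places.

Porosity at 3.3 km: n = 0.57·exp(−0.568×3.3) = 0.0875
Solid-volume conservation: h(1−n) = h₀(1−n₀) ⇒ h = h₀·(1−n₀)/(1−n)
h = 0.024 × (1 − 0.57)/(1 − 0.0875) = 0.024 × 0.4712 = 0.0113 km

0.011 km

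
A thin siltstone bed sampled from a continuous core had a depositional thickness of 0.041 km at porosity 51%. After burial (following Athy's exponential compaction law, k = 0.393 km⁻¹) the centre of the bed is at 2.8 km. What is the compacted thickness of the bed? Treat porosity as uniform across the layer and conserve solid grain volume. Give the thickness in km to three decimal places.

Porosity at 2.8 km: n = 0.51·exp(−0.393×2.8) = 0.1697
Solid-volume conservation: h(1−n) = h₀(1−n₀) ⇒ h = h₀·(1−n₀)/(1−n)
h = 0.041 × (1 − 0.51)/(1 − 0.1697) = 0.041 × 0.5901 = 0.0242 km

0.024 km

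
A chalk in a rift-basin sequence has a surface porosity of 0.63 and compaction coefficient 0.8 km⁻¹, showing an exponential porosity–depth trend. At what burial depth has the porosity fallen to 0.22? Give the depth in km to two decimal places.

Invert Athy's law: d = ln(n₀/n) / β
d = ln(0.63/0.22) / 0.8 = ln(2.864) / 0.8 = 1.0521 / 0.8 = 1.315 km

1.32 km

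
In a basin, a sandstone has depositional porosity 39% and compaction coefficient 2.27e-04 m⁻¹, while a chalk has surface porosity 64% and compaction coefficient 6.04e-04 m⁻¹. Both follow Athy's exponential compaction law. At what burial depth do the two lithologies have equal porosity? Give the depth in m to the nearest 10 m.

Working in km (1 km = 1000 m; c in km⁻¹ = c in m⁻¹ × 1000):
Set phi₀ₐ e^(−cₐd) = phi₀ᵦ e^(−cᵦd) ⇒ ln(phi₀ₐ/phi₀ᵦ) = (cₐ − cᵦ)·d
d = ln(0.39/0.64) / (0.227 − 0.604) = -0.4953 / -0.377 = 1.314 km

1310 m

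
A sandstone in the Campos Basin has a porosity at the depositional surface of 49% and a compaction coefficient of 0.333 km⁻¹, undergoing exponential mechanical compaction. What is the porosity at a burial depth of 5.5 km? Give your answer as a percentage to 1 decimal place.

7.8%

n = n₀·exp(−β·d) = 0.49 × exp(−0.333 × 5.5) = 0.49 × exp(−1.832)
  = 0.49 × 0.1602 = 0.0785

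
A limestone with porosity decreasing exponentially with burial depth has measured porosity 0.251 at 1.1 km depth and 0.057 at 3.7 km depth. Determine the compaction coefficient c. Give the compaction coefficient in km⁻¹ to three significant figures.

Athy: n(Z) = n₀ e^(−cZ) ⇒ n₁/n₂ = e^{c(Z₂−Z₁)} ⇒ c = ln(n₁/n₂)/(Z₂−Z₁)
c = ln(0.251/0.057) / (3.7 − 1.1) = ln(4.404) / 2.6 = 1.4824 / 2.6 = 0.5702 km⁻¹

0.570 km⁻¹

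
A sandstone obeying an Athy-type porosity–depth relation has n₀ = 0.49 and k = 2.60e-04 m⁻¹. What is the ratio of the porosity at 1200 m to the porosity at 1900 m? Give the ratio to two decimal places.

Working in km (1 km = 1000 m; k in km⁻¹ = k in m⁻¹ × 1000):
n(d₁)/n(d₂) = e^(−k·d₁)/e^(−k·d₂) = e^{k(d₂−d₁)}
= exp(0.26 × 0.7) = exp(0.182) = 1.1996

1.20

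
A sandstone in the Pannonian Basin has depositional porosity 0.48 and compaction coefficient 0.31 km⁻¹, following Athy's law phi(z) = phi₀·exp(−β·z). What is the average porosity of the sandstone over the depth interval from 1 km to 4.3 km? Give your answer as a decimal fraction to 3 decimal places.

⟨phi⟩ = (1/(z₂−z₁)) ∫ phi₀ e^(−βz) dz = phi₀·(e^(−β·z₁) − e^(−β·z₂)) / (β·(z₂−z₁))
e^(−0.31×1) = 0.7334; e^(−0.31×4.3) = 0.2637
⟨phi⟩ = 0.48 × (0.7334 − 0.2637) / (0.31 × 3.3) = 0.48 × 0.4592 = 0.2204

0.220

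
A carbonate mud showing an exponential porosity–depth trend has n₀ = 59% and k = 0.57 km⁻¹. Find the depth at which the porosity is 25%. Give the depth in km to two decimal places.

Invert Athy's law: z = ln(n₀/n) / k
z = ln(0.59/0.25) / 0.57 = ln(2.36) / 0.57 = 0.8587 / 0.57 = 1.506 km

1.51 km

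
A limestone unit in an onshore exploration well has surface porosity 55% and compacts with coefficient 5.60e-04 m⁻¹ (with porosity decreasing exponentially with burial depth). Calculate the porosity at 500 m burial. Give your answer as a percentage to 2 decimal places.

Working in km (1 km = 1000 m; β in km⁻¹ = β in m⁻¹ × 1000):
φ = φ₀·exp(−β·z) = 0.55 × exp(−0.56 × 0.5) = 0.55 × exp(−0.28)
  = 0.55 × 0.7558 = 0.4157

41.57%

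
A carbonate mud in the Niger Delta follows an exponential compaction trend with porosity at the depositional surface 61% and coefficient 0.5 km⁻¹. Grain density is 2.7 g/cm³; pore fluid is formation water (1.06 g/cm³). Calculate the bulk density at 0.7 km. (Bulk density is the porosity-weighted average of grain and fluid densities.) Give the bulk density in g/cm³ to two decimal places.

Porosity at depth: φ = 0.61·exp(−0.5×0.7) = 0.61×0.7047 = 0.4299
Bulk density: ρ_b = (1−φ)ρ_g + φ·ρ_f = 0.5701×2.7 + 0.4299×1.06
       = 1.539 + 0.456 = 1.995 g/cm³

2.00 g/cm³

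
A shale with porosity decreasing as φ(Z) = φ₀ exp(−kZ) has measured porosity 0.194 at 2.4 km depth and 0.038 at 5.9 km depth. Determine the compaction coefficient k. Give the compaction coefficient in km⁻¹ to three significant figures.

Athy: φ(Z) = φ₀ e^(−kZ) ⇒ φ₁/φ₂ = e^{k(Z₂−Z₁)} ⇒ k = ln(φ₁/φ₂)/(Z₂−Z₁)
k = ln(0.194/0.038) / (5.9 − 2.4) = ln(5.105) / 3.5 = 1.6303 / 3.5 = 0.4658 km⁻¹

0.466 km⁻¹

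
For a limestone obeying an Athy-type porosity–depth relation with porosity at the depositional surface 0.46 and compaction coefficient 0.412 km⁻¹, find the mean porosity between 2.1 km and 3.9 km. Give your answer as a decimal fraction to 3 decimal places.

⟨phi⟩ = (1/(Z₂−Z₁)) ∫ phi₀ e^(−cZ) dZ = phi₀·(e^(−c·Z₁) − e^(−c·Z₂)) / (c·(Z₂−Z₁))
e^(−0.412×2.1) = 0.4210; e^(−0.412×3.9) = 0.2005
⟨phi⟩ = 0.46 × (0.4210 − 0.2005) / (0.412 × 1.8) = 0.46 × 0.2972 = 0.1367

0.137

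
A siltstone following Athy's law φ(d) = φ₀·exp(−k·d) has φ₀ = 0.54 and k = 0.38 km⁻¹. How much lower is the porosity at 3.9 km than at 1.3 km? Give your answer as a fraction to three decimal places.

φ(1.3) = 0.54·e^(−0.38×1.3) = 0.3295
φ(3.9) = 0.54·e^(−0.38×3.9) = 0.1227
Δφ = 0.3295 − 0.1227 = 0.2068

0.207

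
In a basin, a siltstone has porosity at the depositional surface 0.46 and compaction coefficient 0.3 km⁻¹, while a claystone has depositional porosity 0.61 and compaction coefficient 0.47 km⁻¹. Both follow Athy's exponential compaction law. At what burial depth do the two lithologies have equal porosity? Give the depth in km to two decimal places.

Set n₀ₐ e^(−kₐz) = n₀ᵦ e^(−kᵦz) ⇒ ln(n₀ₐ/n₀ᵦ) = (kₐ − kᵦ)·z
z = ln(0.46/0.61) / (0.3 − 0.47) = -0.2822 / -0.17 = 1.660 km

1.66 km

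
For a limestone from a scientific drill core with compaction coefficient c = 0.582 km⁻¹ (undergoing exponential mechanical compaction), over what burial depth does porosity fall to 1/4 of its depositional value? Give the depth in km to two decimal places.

2.38 km

phi/phi₀ = 1/4 ⇒ exp(−c·Z) = 1/4 ⇒ Z = ln(4) / c
Z = 1.3863 / 0.582 = 2.382 km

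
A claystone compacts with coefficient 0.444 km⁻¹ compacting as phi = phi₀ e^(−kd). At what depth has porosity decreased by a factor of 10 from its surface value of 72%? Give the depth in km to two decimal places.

phi/phi₀ = 1/10 ⇒ exp(−k·d) = 1/10 ⇒ d = ln(10) / k
d = 2.3026 / 0.444 = 5.186 km

5.19 km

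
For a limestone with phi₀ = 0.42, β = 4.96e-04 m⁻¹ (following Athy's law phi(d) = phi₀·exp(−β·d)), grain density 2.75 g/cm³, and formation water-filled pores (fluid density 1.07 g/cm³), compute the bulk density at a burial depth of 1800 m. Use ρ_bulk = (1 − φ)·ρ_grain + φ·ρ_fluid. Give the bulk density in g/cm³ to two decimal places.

Working in km (1 km = 1000 m; β in km⁻¹ = β in m⁻¹ × 1000):
Porosity at depth: phi = 0.42·exp(−0.496×1.8) = 0.42×0.4095 = 0.1720
Bulk density: ρ_b = (1−phi)ρ_g + phi·ρ_f = 0.8280×2.75 + 0.1720×1.07
       = 2.277 + 0.184 = 2.461 g/cm³

2.46 g/cm³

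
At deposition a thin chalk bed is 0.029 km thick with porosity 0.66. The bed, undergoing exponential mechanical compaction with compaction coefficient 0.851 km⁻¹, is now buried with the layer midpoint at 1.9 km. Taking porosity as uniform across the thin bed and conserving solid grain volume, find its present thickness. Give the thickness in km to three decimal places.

Porosity at 1.9 km: phi = 0.66·exp(−0.851×1.9) = 0.1310
Solid-volume conservation: h(1−phi) = h₀(1−phi₀) ⇒ h = h₀·(1−phi₀)/(1−phi)
h = 0.029 × (1 − 0.66)/(1 − 0.1310) = 0.029 × 0.3913 = 0.0113 km

0.011 km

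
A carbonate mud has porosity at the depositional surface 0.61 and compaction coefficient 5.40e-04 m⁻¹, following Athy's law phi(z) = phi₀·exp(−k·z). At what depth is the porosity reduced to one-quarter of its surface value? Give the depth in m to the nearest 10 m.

Working in km (1 km = 1000 m; k in km⁻¹ = k in m⁻¹ × 1000):
phi/phi₀ = 1/4 ⇒ exp(−k·z) = 1/4 ⇒ z = ln(4) / k
z = 1.3863 / 0.54 = 2.567 km

2570 m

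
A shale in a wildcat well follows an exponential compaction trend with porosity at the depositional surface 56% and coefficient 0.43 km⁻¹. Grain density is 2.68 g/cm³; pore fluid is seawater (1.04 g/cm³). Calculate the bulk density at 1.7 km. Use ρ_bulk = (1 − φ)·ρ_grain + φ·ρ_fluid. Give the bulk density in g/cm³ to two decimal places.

2.24 g/cm³

Porosity at depth: φ = 0.56·exp(−0.43×1.7) = 0.56×0.4814 = 0.2696
Bulk density: ρ_b = (1−φ)ρ_g + φ·ρ_f = 0.7304×2.68 + 0.2696×1.04
       = 1.957 + 0.280 = 2.238 g/cm³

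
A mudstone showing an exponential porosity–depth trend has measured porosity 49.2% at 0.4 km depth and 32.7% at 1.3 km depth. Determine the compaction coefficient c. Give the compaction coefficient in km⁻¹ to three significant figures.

0.454 km⁻¹

Athy: phi(Z) = phi₀ e^(−cZ) ⇒ phi₁/phi₂ = e^{c(Z₂−Z₁)} ⇒ c = ln(phi₁/phi₂)/(Z₂−Z₁)
c = ln(0.492/0.327) / (1.3 − 0.4) = ln(1.505) / 0.9 = 0.4085 / 0.9 = 0.4539 km⁻¹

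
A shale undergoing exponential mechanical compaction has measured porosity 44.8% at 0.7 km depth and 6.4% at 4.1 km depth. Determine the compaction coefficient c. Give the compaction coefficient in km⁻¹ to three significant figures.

Athy: φ(d) = φ₀ e^(−cd) ⇒ φ₁/φ₂ = e^{c(d₂−d₁)} ⇒ c = ln(φ₁/φ₂)/(d₂−d₁)
c = ln(0.448/0.064) / (4.1 − 0.7) = ln(7) / 3.4 = 1.9459 / 3.4 = 0.5723 km⁻¹

0.572 km⁻¹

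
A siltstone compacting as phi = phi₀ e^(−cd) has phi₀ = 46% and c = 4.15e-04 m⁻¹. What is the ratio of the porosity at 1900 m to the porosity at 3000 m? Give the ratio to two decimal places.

Working in km (1 km = 1000 m; c in km⁻¹ = c in m⁻¹ × 1000):
phi(d₁)/phi(d₂) = e^(−c·d₁)/e^(−c·d₂) = e^{c(d₂−d₁)}
= exp(0.415 × 1.1) = exp(0.4565) = 1.5785

1.58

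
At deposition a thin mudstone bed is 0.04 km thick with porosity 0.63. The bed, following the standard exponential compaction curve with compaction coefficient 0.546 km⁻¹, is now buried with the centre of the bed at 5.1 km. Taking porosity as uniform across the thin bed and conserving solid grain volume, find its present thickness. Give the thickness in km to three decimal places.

Porosity at 5.1 km: phi = 0.63·exp(−0.546×5.1) = 0.0389
Solid-volume conservation: h(1−phi) = h₀(1−phi₀) ⇒ h = h₀·(1−phi₀)/(1−phi)
h = 0.04 × (1 − 0.63)/(1 − 0.0389) = 0.04 × 0.3850 = 0.0154 km

0.015 km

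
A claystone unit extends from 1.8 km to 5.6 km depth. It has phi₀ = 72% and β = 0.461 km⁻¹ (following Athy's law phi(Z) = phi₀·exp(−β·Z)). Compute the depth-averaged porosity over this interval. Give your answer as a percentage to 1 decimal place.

⟨phi⟩ = (1/(Z₂−Z₁)) ∫ phi₀ e^(−βZ) dZ = phi₀·(e^(−β·Z₁) − e^(−β·Z₂)) / (β·(Z₂−Z₁))
e^(−0.461×1.8) = 0.4361; e^(−0.461×5.6) = 0.0757
⟨phi⟩ = 0.72 × (0.4361 − 0.0757) / (0.461 × 3.8) = 0.72 × 0.2058 = 0.1482

14.8%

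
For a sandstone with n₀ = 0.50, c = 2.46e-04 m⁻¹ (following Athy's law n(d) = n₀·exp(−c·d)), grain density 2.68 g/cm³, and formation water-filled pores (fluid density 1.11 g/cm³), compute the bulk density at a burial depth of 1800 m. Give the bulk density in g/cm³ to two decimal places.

2.18 g/cm³

Working in km (1 km = 1000 m; c in km⁻¹ = c in m⁻¹ × 1000):
Porosity at depth: n = 0.5·exp(−0.246×1.8) = 0.5×0.6422 = 0.3211
Bulk density: ρ_b = (1−n)ρ_g + n·ρ_f = 0.6789×2.68 + 0.3211×1.11
       = 1.819 + 0.356 = 2.176 g/cm³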